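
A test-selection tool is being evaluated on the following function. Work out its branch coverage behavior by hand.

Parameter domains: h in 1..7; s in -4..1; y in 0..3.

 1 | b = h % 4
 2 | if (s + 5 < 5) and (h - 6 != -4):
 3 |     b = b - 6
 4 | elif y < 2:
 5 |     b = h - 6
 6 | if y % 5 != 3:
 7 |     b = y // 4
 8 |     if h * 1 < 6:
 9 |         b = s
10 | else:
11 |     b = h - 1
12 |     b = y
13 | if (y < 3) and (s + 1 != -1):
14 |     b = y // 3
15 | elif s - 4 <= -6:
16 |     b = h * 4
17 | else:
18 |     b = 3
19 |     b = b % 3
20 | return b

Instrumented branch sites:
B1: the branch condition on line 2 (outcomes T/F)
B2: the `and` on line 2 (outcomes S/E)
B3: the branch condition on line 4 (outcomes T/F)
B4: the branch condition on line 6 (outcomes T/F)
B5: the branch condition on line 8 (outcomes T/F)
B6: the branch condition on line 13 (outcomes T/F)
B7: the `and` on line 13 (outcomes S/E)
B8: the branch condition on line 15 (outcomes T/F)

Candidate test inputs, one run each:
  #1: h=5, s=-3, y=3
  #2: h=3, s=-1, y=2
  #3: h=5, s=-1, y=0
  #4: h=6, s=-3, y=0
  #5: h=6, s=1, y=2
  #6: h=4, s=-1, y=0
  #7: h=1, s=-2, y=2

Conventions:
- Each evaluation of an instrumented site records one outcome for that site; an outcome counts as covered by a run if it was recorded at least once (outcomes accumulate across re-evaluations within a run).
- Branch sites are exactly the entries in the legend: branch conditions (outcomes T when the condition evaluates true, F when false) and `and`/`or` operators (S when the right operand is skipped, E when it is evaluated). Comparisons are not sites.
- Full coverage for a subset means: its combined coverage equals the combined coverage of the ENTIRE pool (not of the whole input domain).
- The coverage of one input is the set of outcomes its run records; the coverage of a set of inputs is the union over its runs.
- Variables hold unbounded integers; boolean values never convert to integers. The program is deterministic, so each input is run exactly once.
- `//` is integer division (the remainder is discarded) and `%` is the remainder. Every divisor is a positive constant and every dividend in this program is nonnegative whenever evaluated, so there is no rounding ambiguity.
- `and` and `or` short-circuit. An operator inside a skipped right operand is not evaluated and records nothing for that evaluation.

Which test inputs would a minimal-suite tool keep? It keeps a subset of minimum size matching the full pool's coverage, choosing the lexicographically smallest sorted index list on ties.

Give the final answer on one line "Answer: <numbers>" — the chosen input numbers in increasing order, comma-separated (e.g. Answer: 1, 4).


input #1, h=5, s=-3, y=3: outcomes B1=T, B2=E, B4=F, B6=F, B7=S, B8=T
input #2, h=3, s=-1, y=2: outcomes B1=T, B2=E, B4=T, B5=T, B6=T, B7=E
input #3, h=5, s=-1, y=0: outcomes B1=T, B2=E, B4=T, B5=T, B6=T, B7=E
input #4, h=6, s=-3, y=0: outcomes B1=T, B2=E, B4=T, B5=F, B6=T, B7=E
input #5, h=6, s=1, y=2: outcomes B1=F, B2=S, B3=F, B4=T, B5=F, B6=T, B7=E
input #6, h=4, s=-1, y=0: outcomes B1=T, B2=E, B4=T, B5=T, B6=T, B7=E
input #7, h=1, s=-2, y=2: outcomes B1=T, B2=E, B4=T, B5=T, B6=F, B7=E, B8=T
together the pool reaches 14 outcomes: B1=T, B1=F, B2=S, B2=E, B3=F, B4=T, B4=F, B5=T, B5=F, B6=T, B6=F, B7=S, B7=E, B8=T
no size-1 subset reaches all 14 outcomes (best union: 7/14)
no size-2 subset reaches all 14 outcomes (best union: 13/14)
inputs {1, 2, 5} (size 3) cover everything; no size-3 subset with a lexicographically smaller index list covers all 14
Answer: 1, 2, 5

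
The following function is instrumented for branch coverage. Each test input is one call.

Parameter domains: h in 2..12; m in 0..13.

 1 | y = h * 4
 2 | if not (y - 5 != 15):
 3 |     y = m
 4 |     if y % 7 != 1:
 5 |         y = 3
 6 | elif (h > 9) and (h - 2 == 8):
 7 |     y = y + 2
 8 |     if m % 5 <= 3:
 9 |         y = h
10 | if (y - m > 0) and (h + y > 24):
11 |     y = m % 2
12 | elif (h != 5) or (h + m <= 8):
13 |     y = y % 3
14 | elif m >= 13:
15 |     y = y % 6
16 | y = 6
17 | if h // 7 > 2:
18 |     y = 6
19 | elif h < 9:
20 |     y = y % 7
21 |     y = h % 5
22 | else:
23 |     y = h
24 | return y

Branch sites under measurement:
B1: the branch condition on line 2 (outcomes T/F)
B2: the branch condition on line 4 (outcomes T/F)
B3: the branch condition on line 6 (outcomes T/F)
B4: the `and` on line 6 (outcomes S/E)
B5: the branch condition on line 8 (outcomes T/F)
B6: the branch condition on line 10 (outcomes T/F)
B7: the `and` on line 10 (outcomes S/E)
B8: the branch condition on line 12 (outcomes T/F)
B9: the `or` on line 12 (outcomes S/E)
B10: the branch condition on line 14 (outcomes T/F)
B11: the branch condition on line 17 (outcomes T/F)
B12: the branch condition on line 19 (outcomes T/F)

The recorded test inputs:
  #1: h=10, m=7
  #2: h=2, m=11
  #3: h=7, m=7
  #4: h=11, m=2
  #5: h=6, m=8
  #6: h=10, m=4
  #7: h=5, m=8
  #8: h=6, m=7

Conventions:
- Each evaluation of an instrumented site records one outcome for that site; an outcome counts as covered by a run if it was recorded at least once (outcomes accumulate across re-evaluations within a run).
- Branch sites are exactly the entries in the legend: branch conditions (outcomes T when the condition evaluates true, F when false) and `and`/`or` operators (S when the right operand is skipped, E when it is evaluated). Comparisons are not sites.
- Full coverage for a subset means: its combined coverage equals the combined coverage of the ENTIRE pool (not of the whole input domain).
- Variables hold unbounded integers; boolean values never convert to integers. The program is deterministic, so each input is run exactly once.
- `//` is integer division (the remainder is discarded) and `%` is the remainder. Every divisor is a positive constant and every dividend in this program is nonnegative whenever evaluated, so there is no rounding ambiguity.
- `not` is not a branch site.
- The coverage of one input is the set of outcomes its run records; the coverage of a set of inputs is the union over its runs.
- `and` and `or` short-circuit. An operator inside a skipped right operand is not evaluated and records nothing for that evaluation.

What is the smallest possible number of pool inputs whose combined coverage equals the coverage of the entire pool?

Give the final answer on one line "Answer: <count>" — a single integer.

run #1 (h=10, m=7) runs B1->F, B4->E, B3->T, B5->T, B7->E, B6->F, B9->S, B8->T, B11->F, B12->F; records B1=F, B3=T, B4=E, B5=T, B6=F, B7=E, B8=T, B9=S, B11=F, B12=F
run #2 (h=2, m=11) runs B1->F, B4->S, B3->F, B7->S, B6->F, B9->S, B8->T, B11->F, B12->T; records B1=F, B3=F, B4=S, B6=F, B7=S, B8=T, B9=S, B11=F, B12=T
run #3 (h=7, m=7) runs B1->F, B4->S, B3->F, B7->E, B6->T, B11->F, B12->T; records B1=F, B3=F, B4=S, B6=T, B7=E, B11=F, B12=T
run #4 (h=11, m=2) runs B1->F, B4->E, B3->F, B7->E, B6->T, B11->F, B12->F; records B1=F, B3=F, B4=E, B6=T, B7=E, B11=F, B12=F
run #5 (h=6, m=8) runs B1->F, B4->S, B3->F, B7->E, B6->T, B11->F, B12->T; records B1=F, B3=F, B4=S, B6=T, B7=E, B11=F, B12=T
run #6 (h=10, m=4) runs B1->F, B4->E, B3->T, B5->F, B7->E, B6->T, B11->F, B12->F; records B1=F, B3=T, B4=E, B5=F, B6=T, B7=E, B11=F, B12=F
run #7 (h=5, m=8) runs B1->T, B2->F, B7->S, B6->F, B9->E, B8->F, B10->F, B11->F, B12->T; records B1=T, B2=F, B6=F, B7=S, B8=F, B9=E, B10=F, B11=F, B12=T
run #8 (h=6, m=7) runs B1->F, B4->S, B3->F, B7->E, B6->T, B11->F, B12->T; records B1=F, B3=F, B4=S, B6=T, B7=E, B11=F, B12=T
the full pool covers 21 outcomes: B1=T, B1=F, B2=F, B3=T, B3=F, B4=S, B4=E, B5=T, B5=F, B6=T, B6=F, B7=S, B7=E, B8=T, B8=F, B9=S, B9=E, B10=F, B11=F, B12=T, B12=F
no size-1 subset reaches all 21 outcomes (best union: 10/21)
no size-2 subset reaches all 21 outcomes (best union: 17/21)
no size-3 subset reaches all 21 outcomes (best union: 20/21)
size 4: inputs {1, 2, 6, 7} cover all 21 outcomes, and no lexicographically smaller subset of this size does

Answer: 4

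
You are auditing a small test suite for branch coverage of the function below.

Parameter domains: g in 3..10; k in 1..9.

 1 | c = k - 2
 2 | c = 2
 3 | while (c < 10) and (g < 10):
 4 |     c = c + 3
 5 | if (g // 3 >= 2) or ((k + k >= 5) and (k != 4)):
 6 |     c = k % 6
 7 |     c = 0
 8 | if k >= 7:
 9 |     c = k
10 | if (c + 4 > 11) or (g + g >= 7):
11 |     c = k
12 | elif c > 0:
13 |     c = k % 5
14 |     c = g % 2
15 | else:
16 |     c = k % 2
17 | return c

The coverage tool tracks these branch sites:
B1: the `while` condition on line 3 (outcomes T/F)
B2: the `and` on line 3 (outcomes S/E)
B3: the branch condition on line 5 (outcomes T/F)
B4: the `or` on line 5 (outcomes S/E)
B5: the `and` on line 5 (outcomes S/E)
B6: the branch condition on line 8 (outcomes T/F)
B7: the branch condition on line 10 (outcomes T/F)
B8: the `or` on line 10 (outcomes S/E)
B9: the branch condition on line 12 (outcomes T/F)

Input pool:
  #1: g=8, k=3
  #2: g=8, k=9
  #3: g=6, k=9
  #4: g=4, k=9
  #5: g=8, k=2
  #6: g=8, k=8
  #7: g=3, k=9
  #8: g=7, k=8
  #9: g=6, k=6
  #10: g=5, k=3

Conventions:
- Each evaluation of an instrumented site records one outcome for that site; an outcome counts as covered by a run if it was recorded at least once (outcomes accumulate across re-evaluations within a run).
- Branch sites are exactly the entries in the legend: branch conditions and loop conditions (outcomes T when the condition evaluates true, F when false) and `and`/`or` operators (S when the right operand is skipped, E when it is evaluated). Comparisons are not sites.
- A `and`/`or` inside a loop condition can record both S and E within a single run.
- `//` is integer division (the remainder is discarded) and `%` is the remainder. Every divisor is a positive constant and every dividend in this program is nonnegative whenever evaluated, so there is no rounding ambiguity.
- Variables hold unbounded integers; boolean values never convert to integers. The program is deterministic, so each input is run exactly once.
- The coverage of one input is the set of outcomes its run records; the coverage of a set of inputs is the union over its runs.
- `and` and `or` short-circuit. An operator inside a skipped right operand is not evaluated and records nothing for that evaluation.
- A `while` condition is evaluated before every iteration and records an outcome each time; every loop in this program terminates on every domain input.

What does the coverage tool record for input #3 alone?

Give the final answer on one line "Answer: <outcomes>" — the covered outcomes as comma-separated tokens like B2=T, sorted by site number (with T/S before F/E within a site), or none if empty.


Tracing the run of input #3 (g=6, k=9):
  B2->E, B1->T, B2->E, B1->T, B2->E, B1->T, B2->S, B1->F, B4->S, B3->T
  B6->T, B8->S, B7->T
as a set, this run covers: B1=T, B1=F, B2=S, B2=E, B3=T, B4=S, B6=T, B7=T, B8=S
Answer: B1=T, B1=F, B2=S, B2=E, B3=T, B4=S, B6=T, B7=T, B8=S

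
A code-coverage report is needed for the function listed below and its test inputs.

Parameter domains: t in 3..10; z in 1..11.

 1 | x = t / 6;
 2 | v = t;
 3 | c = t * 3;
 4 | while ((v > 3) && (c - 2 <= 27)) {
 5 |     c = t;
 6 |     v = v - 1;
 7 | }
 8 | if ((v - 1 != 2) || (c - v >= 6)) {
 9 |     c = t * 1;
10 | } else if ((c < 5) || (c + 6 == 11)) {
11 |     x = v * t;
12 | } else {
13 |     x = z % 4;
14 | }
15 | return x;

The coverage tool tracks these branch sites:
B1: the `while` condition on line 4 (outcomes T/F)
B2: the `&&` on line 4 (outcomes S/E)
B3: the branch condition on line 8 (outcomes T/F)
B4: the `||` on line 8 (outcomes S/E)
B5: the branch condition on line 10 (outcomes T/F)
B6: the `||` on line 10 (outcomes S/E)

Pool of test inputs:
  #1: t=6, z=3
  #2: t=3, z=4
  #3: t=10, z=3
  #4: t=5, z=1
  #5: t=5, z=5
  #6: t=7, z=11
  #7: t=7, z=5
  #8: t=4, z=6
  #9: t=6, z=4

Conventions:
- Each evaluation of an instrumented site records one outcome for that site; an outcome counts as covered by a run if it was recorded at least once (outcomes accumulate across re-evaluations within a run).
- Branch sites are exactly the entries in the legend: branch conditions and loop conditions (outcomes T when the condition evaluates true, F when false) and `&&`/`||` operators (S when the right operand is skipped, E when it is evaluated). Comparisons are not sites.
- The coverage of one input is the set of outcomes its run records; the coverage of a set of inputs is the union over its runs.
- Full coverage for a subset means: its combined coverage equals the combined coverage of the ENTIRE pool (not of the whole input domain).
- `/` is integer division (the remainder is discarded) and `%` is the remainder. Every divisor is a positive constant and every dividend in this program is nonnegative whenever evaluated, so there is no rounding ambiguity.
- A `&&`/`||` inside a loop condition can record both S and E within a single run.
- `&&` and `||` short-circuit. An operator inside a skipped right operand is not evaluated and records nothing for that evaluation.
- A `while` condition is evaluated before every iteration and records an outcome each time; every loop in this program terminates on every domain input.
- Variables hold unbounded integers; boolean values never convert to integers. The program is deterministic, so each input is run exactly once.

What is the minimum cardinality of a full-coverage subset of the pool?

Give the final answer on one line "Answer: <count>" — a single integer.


run #1 (t=6, z=3) runs B2->E, B1->T, B2->E, B1->T, B2->E, B1->T, B2->S, B1->F, B4->E, B3->F, B6->E, B5->F; records B1=T, B1=F, B2=S, B2=E, B3=F, B4=E, B5=F, B6=E
run #2 (t=3, z=4) runs B2->S, B1->F, B4->E, B3->T; records B1=F, B2=S, B3=T, B4=E
run #3 (t=10, z=3) runs B2->E, B1->F, B4->S, B3->T; records B1=F, B2=E, B3=T, B4=S
run #4 (t=5, z=1) runs B2->E, B1->T, B2->E, B1->T, B2->S, B1->F, B4->E, B3->F, B6->E, B5->T; records B1=T, B1=F, B2=S, B2=E, B3=F, B4=E, B5=T, B6=E
run #5 (t=5, z=5) runs B2->E, B1->T, B2->E, B1->T, B2->S, B1->F, B4->E, B3->F, B6->E, B5->T; records B1=T, B1=F, B2=S, B2=E, B3=F, B4=E, B5=T, B6=E
run #6 (t=7, z=11) runs B2->E, B1->T, B2->E, B1->T, B2->E, B1->T, B2->E, B1->T, B2->S, B1->F, B4->E, B3->F, B6->E, B5->F; records B1=T, B1=F, B2=S, B2=E, B3=F, B4=E, B5=F, B6=E
run #7 (t=7, z=5) runs B2->E, B1->T, B2->E, B1->T, B2->E, B1->T, B2->E, B1->T, B2->S, B1->F, B4->E, B3->F, B6->E, B5->F; records B1=T, B1=F, B2=S, B2=E, B3=F, B4=E, B5=F, B6=E
run #8 (t=4, z=6) runs B2->E, B1->T, B2->S, B1->F, B4->E, B3->F, B6->S, B5->T; records B1=T, B1=F, B2=S, B2=E, B3=F, B4=E, B5=T, B6=S
run #9 (t=6, z=4) runs B2->E, B1->T, B2->E, B1->T, B2->E, B1->T, B2->S, B1->F, B4->E, B3->F, B6->E, B5->F; records B1=T, B1=F, B2=S, B2=E, B3=F, B4=E, B5=F, B6=E
union over all inputs: B1=T, B1=F, B2=S, B2=E, B3=T, B3=F, B4=S, B4=E, B5=T, B5=F, B6=S, B6=E (12 outcomes)
checked all size-1 subsets: none covers 12 outcomes (max 8/12)
checked all size-2 subsets: none covers 12 outcomes (max 10/12)
the canonical winner is {1, 3, 8}: size 3, full 12-outcome coverage, earliest index list among size-3 covers
Answer: 3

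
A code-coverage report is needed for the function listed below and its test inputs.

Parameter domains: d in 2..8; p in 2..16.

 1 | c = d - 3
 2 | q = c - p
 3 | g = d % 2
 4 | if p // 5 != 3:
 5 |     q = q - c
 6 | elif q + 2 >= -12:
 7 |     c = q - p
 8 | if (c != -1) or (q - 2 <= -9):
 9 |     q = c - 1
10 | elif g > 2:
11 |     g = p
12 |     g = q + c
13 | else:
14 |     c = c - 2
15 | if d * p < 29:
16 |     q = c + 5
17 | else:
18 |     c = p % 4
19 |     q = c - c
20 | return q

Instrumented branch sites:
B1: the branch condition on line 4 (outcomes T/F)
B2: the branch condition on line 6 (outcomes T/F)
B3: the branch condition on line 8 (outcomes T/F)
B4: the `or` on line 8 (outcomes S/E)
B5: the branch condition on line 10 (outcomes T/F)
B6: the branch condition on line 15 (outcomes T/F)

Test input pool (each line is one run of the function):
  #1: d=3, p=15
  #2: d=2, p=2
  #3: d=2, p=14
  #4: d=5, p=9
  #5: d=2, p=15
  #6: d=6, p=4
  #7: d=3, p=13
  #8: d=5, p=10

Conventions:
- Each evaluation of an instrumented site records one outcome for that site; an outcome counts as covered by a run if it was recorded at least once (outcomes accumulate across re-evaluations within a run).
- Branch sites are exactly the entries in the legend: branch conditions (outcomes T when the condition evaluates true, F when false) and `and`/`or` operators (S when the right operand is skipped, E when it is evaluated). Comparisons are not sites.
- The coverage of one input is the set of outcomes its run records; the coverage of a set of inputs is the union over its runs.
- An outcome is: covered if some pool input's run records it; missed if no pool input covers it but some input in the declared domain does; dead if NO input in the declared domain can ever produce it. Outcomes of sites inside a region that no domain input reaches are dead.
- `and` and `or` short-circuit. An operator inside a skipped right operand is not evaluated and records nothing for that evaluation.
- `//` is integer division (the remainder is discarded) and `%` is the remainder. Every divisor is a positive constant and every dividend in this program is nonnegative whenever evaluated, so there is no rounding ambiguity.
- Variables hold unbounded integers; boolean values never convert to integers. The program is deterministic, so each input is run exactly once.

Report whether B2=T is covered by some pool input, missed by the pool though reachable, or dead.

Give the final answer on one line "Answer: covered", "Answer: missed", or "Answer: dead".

no pool input records B2=T
but domain input (d=4, p=15) does record it -> reachable, so missed

Answer: missed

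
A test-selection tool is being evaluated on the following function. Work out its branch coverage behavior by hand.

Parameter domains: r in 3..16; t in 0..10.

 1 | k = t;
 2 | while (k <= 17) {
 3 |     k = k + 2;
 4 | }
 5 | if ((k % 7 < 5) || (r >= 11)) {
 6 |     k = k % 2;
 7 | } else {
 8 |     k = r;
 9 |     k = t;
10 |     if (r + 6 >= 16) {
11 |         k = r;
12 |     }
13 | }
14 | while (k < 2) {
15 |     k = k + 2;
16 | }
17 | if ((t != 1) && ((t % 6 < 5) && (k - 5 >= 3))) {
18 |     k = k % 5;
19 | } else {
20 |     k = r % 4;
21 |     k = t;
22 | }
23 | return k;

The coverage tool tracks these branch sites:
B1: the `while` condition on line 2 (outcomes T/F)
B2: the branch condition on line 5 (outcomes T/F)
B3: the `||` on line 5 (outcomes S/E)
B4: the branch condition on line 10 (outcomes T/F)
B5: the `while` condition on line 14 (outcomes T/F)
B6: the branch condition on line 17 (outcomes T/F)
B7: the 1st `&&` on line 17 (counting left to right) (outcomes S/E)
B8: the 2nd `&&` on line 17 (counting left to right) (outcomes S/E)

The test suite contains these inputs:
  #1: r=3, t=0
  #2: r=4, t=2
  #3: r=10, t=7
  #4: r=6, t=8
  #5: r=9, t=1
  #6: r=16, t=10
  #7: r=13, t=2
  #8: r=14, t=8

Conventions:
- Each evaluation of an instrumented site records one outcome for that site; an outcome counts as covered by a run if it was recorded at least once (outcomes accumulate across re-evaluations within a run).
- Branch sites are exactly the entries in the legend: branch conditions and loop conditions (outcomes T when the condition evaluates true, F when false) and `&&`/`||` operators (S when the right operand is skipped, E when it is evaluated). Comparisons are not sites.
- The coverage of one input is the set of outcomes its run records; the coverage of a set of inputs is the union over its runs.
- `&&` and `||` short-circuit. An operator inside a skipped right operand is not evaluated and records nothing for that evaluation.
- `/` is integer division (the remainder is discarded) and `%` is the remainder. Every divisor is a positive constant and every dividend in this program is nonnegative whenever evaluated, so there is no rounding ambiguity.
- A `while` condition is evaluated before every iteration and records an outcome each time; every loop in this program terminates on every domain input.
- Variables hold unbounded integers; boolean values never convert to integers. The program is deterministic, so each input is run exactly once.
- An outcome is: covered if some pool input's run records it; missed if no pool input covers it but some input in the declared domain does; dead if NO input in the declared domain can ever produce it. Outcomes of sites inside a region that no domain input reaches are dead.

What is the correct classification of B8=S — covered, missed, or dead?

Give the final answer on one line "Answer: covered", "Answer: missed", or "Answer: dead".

no pool input records B8=S
but domain input (r=3, t=5) does record it -> reachable, so missed

Answer: missed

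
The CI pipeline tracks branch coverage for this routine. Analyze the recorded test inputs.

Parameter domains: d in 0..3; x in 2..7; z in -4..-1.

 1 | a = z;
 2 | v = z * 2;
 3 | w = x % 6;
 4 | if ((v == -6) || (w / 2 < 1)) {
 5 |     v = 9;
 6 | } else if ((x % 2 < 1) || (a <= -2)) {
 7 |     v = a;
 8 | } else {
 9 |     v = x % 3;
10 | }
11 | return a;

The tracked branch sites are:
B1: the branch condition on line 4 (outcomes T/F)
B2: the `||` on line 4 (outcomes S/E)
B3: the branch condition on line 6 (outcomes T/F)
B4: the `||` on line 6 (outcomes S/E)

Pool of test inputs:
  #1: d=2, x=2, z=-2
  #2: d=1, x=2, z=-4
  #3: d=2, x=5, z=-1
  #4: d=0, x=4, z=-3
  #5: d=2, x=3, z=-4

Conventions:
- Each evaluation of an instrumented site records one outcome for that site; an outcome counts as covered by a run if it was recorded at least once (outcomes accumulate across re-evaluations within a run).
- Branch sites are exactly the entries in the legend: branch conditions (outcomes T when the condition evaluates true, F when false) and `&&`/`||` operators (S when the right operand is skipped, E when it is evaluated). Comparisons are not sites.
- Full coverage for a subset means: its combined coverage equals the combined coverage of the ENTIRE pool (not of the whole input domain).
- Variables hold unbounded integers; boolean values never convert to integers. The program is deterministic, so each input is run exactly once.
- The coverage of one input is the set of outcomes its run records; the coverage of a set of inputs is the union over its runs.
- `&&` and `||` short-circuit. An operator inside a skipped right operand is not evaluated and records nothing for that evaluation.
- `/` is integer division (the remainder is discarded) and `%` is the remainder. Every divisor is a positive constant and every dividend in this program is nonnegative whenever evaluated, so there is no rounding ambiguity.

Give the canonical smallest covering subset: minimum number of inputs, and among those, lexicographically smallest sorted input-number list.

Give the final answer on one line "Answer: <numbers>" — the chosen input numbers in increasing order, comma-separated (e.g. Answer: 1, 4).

input #1 (d=2, x=2, z=-2): covers B1=F, B2=E, B3=T, B4=S
input #2 (d=1, x=2, z=-4): covers B1=F, B2=E, B3=T, B4=S
input #3 (d=2, x=5, z=-1): covers B1=F, B2=E, B3=F, B4=E
input #4 (d=0, x=4, z=-3): covers B1=T, B2=S
input #5 (d=2, x=3, z=-4): covers B1=F, B2=E, B3=T, B4=E
together the pool reaches 8 outcomes: B1=T, B1=F, B2=S, B2=E, B3=T, B3=F, B4=S, B4=E
every size-1 subset falls short of the 8 outcomes (best: 4/8)
every size-2 subset falls short of the 8 outcomes (best: 6/8)
size 3: inputs {1, 3, 4} cover all 8 outcomes, and no lexicographically smaller subset of this size does

Answer: 1, 3, 4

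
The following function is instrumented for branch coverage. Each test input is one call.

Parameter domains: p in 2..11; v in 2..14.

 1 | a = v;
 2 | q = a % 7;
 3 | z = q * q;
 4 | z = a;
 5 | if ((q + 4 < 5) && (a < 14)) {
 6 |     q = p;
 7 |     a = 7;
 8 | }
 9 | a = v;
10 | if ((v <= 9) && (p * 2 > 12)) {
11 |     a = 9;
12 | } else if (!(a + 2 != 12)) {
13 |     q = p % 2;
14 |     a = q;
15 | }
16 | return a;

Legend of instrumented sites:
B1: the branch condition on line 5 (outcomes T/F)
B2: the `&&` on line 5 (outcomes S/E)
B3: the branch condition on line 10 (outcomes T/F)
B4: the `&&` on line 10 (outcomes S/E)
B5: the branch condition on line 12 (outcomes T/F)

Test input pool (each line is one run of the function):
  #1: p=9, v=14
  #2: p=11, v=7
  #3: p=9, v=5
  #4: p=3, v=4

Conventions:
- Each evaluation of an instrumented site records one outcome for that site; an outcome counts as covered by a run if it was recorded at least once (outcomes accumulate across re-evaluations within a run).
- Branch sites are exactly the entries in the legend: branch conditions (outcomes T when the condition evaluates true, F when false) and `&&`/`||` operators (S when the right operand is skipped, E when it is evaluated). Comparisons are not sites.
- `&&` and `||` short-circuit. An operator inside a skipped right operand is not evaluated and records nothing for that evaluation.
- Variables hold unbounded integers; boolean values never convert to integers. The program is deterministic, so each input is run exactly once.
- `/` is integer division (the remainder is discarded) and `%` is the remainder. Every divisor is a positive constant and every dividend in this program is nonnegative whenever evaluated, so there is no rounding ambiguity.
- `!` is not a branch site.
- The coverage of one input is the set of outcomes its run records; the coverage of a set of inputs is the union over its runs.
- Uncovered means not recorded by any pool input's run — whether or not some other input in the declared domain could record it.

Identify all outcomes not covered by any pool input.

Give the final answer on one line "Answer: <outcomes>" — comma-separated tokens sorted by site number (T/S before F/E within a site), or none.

#1 (p=9, v=14) -> B2->E, B1->F, B4->S, B3->F, B5->F; covered: B1=F, B2=E, B3=F, B4=S, B5=F
#2 (p=11, v=7) -> B2->E, B1->T, B4->E, B3->T; covered: B1=T, B2=E, B3=T, B4=E
#3 (p=9, v=5) -> B2->S, B1->F, B4->E, B3->T; covered: B1=F, B2=S, B3=T, B4=E
#4 (p=3, v=4) -> B2->S, B1->F, B4->E, B3->F, B5->F; covered: B1=F, B2=S, B3=F, B4=E, B5=F
union over the pool: B1=T, B1=F, B2=S, B2=E, B3=T, B3=F, B4=S, B4=E, B5=F
uncovered (1 of 10): B5=T

Answer: B5=T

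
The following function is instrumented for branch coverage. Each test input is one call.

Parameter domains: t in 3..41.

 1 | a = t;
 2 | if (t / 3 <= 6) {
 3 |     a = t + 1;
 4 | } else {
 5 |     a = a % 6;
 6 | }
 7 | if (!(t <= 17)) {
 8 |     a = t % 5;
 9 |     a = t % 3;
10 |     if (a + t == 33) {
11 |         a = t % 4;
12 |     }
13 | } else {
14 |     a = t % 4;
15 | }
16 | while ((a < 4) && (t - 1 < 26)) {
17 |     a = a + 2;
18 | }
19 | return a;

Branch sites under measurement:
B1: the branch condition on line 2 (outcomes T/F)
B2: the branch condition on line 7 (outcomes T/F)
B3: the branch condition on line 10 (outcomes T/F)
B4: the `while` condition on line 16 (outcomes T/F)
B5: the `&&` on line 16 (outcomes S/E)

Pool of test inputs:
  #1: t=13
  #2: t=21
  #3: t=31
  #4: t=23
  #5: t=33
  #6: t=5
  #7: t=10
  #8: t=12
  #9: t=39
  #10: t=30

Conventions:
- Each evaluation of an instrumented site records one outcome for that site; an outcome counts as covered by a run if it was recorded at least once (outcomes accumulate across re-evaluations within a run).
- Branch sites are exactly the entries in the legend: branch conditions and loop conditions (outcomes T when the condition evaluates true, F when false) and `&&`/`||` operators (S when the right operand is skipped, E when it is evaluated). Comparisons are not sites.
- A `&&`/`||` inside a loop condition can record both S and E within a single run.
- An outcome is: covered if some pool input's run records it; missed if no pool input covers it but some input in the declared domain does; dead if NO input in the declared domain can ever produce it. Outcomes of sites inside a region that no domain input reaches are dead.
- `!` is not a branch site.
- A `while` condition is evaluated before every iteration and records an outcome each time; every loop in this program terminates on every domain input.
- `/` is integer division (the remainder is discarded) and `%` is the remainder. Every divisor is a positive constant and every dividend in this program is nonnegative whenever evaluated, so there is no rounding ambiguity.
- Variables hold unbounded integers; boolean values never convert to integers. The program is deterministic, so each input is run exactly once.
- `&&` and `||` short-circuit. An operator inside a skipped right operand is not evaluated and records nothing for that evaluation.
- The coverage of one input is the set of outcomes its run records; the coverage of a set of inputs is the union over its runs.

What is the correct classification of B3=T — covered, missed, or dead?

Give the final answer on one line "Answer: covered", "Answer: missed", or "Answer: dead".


B3=T is recorded by pool input(s) 5 -> covered
Answer: covered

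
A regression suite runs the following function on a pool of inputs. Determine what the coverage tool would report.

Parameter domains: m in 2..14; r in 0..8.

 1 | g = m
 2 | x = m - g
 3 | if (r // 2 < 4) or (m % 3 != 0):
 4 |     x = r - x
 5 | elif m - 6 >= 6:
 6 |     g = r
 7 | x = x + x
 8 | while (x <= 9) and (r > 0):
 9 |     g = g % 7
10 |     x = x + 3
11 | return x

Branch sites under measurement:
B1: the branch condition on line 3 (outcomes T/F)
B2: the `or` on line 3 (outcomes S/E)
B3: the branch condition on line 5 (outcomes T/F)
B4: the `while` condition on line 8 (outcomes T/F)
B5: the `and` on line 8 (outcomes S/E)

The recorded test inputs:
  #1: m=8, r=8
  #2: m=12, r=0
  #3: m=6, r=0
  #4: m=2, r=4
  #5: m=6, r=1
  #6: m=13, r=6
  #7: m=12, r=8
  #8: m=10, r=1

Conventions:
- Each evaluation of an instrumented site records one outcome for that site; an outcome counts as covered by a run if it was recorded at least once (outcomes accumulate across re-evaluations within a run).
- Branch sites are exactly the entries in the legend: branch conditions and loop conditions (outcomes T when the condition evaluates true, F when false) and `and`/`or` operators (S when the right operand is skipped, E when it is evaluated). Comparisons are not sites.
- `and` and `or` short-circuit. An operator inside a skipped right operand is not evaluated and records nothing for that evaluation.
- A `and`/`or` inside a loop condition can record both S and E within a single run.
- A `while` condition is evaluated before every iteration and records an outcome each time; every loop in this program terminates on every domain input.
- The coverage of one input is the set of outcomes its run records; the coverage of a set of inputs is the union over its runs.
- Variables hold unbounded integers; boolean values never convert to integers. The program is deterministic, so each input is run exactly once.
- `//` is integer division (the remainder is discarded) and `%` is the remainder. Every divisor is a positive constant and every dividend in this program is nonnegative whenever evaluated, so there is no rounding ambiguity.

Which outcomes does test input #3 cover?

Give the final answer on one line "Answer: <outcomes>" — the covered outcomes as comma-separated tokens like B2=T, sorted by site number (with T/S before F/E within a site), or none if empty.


Event log for input #3 (m=6, r=0):
  B2->S, B1->T, B5->E, B4->F
distinct outcomes covered: B1=T, B2=S, B4=F, B5=E
Answer: B1=T, B2=S, B4=F, B5=E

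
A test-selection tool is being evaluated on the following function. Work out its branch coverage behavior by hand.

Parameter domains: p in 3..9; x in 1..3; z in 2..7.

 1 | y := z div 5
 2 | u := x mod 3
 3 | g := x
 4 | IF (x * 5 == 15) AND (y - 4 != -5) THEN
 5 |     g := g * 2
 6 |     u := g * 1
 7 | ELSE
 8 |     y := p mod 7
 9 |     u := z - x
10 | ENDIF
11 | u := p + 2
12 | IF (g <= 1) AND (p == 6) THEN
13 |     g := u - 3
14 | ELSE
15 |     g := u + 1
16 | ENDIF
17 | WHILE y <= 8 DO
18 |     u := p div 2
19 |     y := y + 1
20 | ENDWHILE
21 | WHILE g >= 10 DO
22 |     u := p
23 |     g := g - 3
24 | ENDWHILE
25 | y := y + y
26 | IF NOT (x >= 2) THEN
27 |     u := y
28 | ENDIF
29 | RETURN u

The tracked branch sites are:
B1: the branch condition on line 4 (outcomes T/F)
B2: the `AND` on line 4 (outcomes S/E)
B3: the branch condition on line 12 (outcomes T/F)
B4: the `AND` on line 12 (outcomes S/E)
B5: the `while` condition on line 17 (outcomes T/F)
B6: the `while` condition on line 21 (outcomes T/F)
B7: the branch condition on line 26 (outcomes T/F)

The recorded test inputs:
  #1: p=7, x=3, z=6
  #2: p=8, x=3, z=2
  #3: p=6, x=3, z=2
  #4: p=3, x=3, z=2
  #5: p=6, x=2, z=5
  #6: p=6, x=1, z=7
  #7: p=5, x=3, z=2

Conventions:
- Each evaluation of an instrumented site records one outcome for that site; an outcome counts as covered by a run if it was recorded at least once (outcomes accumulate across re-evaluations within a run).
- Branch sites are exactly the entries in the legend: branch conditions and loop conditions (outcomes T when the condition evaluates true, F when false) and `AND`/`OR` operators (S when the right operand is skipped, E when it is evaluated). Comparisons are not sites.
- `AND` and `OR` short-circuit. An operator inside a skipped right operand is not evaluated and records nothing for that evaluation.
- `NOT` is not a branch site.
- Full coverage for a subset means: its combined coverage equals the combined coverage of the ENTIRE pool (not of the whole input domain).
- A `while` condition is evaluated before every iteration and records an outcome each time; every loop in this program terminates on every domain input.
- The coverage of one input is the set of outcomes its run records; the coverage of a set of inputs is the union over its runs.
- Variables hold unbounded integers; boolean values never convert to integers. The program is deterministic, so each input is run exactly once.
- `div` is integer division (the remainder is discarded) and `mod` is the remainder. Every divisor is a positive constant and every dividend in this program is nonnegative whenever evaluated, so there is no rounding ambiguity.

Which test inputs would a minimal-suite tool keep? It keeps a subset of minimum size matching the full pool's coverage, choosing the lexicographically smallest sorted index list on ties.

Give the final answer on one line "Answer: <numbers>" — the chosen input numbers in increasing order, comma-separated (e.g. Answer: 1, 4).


#1 (p=7, x=3, z=6) -> B2->E, B1->T, B4->S, B3->F, B5->T, B5->T, B5->T, B5->T, B5->T, B5->T, B5->T, B5->T, B5->F, B6->T, ...; covered: B1=T, B2=E, B3=F, B4=S, B5=T, B5=F, B6=T, B6=F, B7=F
#2 (p=8, x=3, z=2) -> B2->E, B1->T, B4->S, B3->F, B5->T, B5->T, B5->T, B5->T, B5->T, B5->T, B5->T, B5->T, B5->T, B5->F, ...; covered: B1=T, B2=E, B3=F, B4=S, B5=T, B5=F, B6=T, B6=F, B7=F
#3 (p=6, x=3, z=2) -> B2->E, B1->T, B4->S, B3->F, B5->T, B5->T, B5->T, B5->T, B5->T, B5->T, B5->T, B5->T, B5->T, B5->F, ...; covered: B1=T, B2=E, B3=F, B4=S, B5=T, B5=F, B6=F, B7=F
#4 (p=3, x=3, z=2) -> B2->E, B1->T, B4->S, B3->F, B5->T, B5->T, B5->T, B5->T, B5->T, B5->T, B5->T, B5->T, B5->T, B5->F, ...; covered: B1=T, B2=E, B3=F, B4=S, B5=T, B5=F, B6=F, B7=F
#5 (p=6, x=2, z=5) -> B2->S, B1->F, B4->S, B3->F, B5->T, B5->T, B5->T, B5->F, B6->F, B7->F; covered: B1=F, B2=S, B3=F, B4=S, B5=T, B5=F, B6=F, B7=F
#6 (p=6, x=1, z=7) -> B2->S, B1->F, B4->E, B3->T, B5->T, B5->T, B5->T, B5->F, B6->F, B7->T; covered: B1=F, B2=S, B3=T, B4=E, B5=T, B5=F, B6=F, B7=T
#7 (p=5, x=3, z=2) -> B2->E, B1->T, B4->S, B3->F, B5->T, B5->T, B5->T, B5->T, B5->T, B5->T, B5->T, B5->T, B5->T, B5->F, ...; covered: B1=T, B2=E, B3=F, B4=S, B5=T, B5=F, B6=F, B7=F
union over all inputs: B1=T, B1=F, B2=S, B2=E, B3=T, B3=F, B4=S, B4=E, B5=T, B5=F, B6=T, B6=F, B7=T, B7=F (14 outcomes)
size 1 is not enough: best union over all size-1 subsets is 9/14
inputs {1, 6} (size 2) cover everything; no size-2 subset with a lexicographically smaller index list covers all 14
Answer: 1, 6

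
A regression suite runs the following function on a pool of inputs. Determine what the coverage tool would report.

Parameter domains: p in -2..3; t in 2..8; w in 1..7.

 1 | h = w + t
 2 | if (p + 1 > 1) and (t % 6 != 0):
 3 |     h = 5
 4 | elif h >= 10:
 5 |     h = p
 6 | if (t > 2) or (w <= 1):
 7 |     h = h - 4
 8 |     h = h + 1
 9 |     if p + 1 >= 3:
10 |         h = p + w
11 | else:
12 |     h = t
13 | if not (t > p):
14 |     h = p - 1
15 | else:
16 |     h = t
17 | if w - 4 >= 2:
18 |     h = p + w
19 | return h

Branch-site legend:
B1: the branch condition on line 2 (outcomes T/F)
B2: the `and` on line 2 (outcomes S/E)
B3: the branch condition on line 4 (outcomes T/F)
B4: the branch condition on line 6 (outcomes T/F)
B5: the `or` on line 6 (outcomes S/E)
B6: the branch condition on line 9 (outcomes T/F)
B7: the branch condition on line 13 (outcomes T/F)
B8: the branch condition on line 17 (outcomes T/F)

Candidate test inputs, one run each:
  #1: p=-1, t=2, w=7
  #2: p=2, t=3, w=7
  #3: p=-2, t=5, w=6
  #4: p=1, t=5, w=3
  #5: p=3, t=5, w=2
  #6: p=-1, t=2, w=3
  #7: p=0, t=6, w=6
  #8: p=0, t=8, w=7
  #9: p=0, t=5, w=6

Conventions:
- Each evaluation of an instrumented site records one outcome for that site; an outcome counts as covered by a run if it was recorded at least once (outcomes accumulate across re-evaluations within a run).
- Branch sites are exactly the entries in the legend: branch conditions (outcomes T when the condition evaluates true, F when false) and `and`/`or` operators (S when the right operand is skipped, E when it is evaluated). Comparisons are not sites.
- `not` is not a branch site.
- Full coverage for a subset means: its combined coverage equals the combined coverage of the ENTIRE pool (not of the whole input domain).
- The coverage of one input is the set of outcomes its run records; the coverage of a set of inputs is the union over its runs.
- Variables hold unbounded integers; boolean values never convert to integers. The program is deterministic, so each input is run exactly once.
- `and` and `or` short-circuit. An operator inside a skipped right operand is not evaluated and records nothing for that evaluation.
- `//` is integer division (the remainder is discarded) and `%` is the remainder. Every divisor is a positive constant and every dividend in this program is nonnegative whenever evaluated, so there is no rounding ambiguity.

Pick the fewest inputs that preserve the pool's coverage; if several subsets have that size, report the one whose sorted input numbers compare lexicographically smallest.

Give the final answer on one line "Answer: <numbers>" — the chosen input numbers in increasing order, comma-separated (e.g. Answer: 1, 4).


input #1 (p=-1, t=2, w=7): events B2->S, B1->F, B3->F, B5->E, B4->F, B7->F, B8->T; covers B1=F, B2=S, B3=F, B4=F, B5=E, B7=F, B8=T
input #2 (p=2, t=3, w=7): events B2->E, B1->T, B5->S, B4->T, B6->T, B7->F, B8->T; covers B1=T, B2=E, B4=T, B5=S, B6=T, B7=F, B8=T
input #3 (p=-2, t=5, w=6): events B2->S, B1->F, B3->T, B5->S, B4->T, B6->F, B7->F, B8->T; covers B1=F, B2=S, B3=T, B4=T, B5=S, B6=F, B7=F, B8=T
input #4 (p=1, t=5, w=3): events B2->E, B1->T, B5->S, B4->T, B6->F, B7->F, B8->F; covers B1=T, B2=E, B4=T, B5=S, B6=F, B7=F, B8=F
input #5 (p=3, t=5, w=2): events B2->E, B1->T, B5->S, B4->T, B6->T, B7->F, B8->F; covers B1=T, B2=E, B4=T, B5=S, B6=T, B7=F, B8=F
input #6 (p=-1, t=2, w=3): events B2->S, B1->F, B3->F, B5->E, B4->F, B7->F, B8->F; covers B1=F, B2=S, B3=F, B4=F, B5=E, B7=F, B8=F
input #7 (p=0, t=6, w=6): events B2->S, B1->F, B3->T, B5->S, B4->T, B6->F, B7->F, B8->T; covers B1=F, B2=S, B3=T, B4=T, B5=S, B6=F, B7=F, B8=T
input #8 (p=0, t=8, w=7): events B2->S, B1->F, B3->T, B5->S, B4->T, B6->F, B7->F, B8->T; covers B1=F, B2=S, B3=T, B4=T, B5=S, B6=F, B7=F, B8=T
input #9 (p=0, t=5, w=6): events B2->S, B1->F, B3->T, B5->S, B4->T, B6->F, B7->F, B8->T; covers B1=F, B2=S, B3=T, B4=T, B5=S, B6=F, B7=F, B8=T
together the pool reaches 15 outcomes: B1=T, B1=F, B2=S, B2=E, B3=T, B3=F, B4=T, B4=F, B5=S, B5=E, B6=T, B6=F, B7=F, B8=T, B8=F
checked all size-1 subsets: none covers 15 outcomes (max 8/15)
checked all size-2 subsets: none covers 15 outcomes (max 13/15)
the canonical winner is {1, 3, 5}: size 3, full 15-outcome coverage, earliest index list among size-3 covers
Answer: 1, 3, 5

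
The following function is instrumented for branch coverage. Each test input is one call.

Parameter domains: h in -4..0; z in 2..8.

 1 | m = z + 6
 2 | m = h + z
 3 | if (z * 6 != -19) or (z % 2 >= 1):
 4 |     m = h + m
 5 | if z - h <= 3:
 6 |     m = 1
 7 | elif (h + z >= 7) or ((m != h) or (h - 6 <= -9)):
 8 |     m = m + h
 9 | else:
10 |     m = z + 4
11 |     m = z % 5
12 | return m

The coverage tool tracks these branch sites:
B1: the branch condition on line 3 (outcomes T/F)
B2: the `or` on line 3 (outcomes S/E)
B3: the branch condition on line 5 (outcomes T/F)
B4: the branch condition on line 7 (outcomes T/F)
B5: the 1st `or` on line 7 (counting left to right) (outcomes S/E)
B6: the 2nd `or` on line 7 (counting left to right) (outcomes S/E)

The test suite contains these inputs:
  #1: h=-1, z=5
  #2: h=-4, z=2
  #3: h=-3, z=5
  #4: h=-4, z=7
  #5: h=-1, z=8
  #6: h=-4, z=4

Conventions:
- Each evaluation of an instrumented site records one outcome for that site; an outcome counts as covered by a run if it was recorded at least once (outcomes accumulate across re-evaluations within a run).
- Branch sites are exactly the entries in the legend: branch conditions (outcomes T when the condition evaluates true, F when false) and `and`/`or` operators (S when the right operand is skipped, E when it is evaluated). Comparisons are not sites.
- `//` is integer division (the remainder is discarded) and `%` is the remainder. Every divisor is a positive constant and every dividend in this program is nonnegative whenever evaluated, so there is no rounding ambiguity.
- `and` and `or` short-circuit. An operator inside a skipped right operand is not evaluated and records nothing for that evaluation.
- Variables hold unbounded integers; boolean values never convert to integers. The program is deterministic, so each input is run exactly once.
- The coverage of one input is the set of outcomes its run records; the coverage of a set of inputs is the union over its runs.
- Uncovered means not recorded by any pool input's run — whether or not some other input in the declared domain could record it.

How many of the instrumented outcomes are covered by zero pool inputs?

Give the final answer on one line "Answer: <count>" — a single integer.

input #1, h=-1, z=5: events B2->S, B1->T, B3->F, B5->E, B6->S, B4->T; outcomes B1=T, B2=S, B3=F, B4=T, B5=E, B6=S
input #2, h=-4, z=2: events B2->S, B1->T, B3->F, B5->E, B6->S, B4->T; outcomes B1=T, B2=S, B3=F, B4=T, B5=E, B6=S
input #3, h=-3, z=5: events B2->S, B1->T, B3->F, B5->E, B6->S, B4->T; outcomes B1=T, B2=S, B3=F, B4=T, B5=E, B6=S
input #4, h=-4, z=7: events B2->S, B1->T, B3->F, B5->E, B6->S, B4->T; outcomes B1=T, B2=S, B3=F, B4=T, B5=E, B6=S
input #5, h=-1, z=8: events B2->S, B1->T, B3->F, B5->S, B4->T; outcomes B1=T, B2=S, B3=F, B4=T, B5=S
input #6, h=-4, z=4: events B2->S, B1->T, B3->F, B5->E, B6->E, B4->T; outcomes B1=T, B2=S, B3=F, B4=T, B5=E, B6=E
union over the pool: B1=T, B2=S, B3=F, B4=T, B5=S, B5=E, B6=S, B6=E
uncovered (4 of 12): B1=F, B2=E, B3=T, B4=F

Answer: 4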